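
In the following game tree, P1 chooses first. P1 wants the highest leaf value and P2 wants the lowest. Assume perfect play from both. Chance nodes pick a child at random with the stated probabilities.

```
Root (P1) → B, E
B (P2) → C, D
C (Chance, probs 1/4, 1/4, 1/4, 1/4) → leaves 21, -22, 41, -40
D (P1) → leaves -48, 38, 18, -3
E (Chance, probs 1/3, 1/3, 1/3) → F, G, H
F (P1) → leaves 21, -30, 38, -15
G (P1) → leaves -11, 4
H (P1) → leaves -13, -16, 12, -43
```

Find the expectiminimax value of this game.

C (Chance): 1/4·21 + 1/4·-22 + 1/4·41 + 1/4·-40 = 0
D (P1): max(-48, 38, 18, -3) = 38
B (P2): min(0, 38) = 0
F (P1): max(21, -30, 38, -15) = 38
G (P1): max(-11, 4) = 4
H (P1): max(-13, -16, 12, -43) = 12
E (Chance): 1/3·38 + 1/3·4 + 1/3·12 = 18
Root (P1): max(0, 18) = 18

18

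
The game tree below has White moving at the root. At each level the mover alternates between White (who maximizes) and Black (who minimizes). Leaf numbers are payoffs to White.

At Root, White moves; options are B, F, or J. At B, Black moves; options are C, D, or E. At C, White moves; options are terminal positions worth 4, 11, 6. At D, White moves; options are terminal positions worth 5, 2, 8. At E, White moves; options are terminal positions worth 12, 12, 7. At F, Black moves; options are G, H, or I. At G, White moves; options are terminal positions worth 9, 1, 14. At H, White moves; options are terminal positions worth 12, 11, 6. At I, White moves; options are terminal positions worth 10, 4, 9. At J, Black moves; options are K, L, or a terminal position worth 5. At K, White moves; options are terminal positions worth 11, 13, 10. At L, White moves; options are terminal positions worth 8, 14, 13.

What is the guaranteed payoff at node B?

C: max(4, 11, 6) = 11
D: max(5, 2, 8) = 8
E: max(12, 12, 7) = 12
B: min(11, 8, 12) = 8

8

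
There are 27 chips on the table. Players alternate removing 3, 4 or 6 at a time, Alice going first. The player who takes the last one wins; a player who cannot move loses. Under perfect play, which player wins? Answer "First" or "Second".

Mark each pile size as W (mover wins) or L (mover loses):
i:   0  1  2  3  4  5  6  7  8  9 10 11 12 13 14 15 16 17 18 19 20 21 22 23 24 25 26 27
     L  L  L  W  W  W  W  W  W  L  L  L  W  W  W  W  W  W  L  L  L  W  W  W  W  W  W  L
Position 27 is L, so the second player wins.

Second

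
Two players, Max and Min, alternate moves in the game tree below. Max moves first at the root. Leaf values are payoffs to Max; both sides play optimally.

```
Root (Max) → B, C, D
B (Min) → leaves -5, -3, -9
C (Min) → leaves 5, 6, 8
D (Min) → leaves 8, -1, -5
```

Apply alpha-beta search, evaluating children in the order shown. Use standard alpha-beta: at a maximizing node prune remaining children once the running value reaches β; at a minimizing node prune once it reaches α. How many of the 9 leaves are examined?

B [α=-∞,β=+∞]: v=-9
C [α=-9,β=+∞]: v=5
D [α=5,β=+∞]: v=-1 after child 2 ≤ α → α-cutoff, skip 1
Root [α=-∞,β=+∞]: v=5
Leaves evaluated: 8 of 9.

8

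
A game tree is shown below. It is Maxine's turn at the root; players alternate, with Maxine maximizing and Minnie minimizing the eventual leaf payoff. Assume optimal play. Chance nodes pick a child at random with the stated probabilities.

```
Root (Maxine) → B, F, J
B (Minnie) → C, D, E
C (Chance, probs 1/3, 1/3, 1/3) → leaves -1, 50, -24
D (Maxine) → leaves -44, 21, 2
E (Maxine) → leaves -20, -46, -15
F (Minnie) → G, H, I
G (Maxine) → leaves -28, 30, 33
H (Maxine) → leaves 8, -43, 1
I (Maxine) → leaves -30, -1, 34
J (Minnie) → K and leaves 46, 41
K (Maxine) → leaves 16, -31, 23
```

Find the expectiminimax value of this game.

C (Chance): 1/3·-1 + 1/3·50 + 1/3·-24 = 8.33
D (Maxine): max(-44, 21, 2) = 21
E (Maxine): max(-20, -46, -15) = -15
B (Minnie): min(8.33, 21, -15) = -15
G (Maxine): max(-28, 30, 33) = 33
H (Maxine): max(8, -43, 1) = 8
I (Maxine): max(-30, -1, 34) = 34
F (Minnie): min(33, 8, 34) = 8
K (Maxine): max(16, -31, 23) = 23
J (Minnie): min(23, 46, 41) = 23
Root (Maxine): max(-15, 8, 23) = 23

23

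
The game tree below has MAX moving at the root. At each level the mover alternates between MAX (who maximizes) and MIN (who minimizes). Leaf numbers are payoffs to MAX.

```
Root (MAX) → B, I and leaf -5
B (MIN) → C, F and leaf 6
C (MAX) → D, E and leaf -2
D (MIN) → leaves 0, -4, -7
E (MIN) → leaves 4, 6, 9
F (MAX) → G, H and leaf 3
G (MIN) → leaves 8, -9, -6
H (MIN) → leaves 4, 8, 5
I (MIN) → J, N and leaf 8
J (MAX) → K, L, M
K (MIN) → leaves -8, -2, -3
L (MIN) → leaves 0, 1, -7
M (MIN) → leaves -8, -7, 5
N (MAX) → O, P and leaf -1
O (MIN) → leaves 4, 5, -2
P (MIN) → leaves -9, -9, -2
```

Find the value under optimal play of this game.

D (MIN): min(0, -4, -7) = -7
E (MIN): min(4, 6, 9) = 4
C (MAX): max(-7, 4, -2) = 4
G (MIN): min(8, -9, -6) = -9
H (MIN): min(4, 8, 5) = 4
F (MAX): max(-9, 4, 3) = 4
B (MIN): min(4, 4, 6) = 4
K (MIN): min(-8, -2, -3) = -8
L (MIN): min(0, 1, -7) = -7
M (MIN): min(-8, -7, 5) = -8
J (MAX): max(-8, -7, -8) = -7
O (MIN): min(4, 5, -2) = -2
P (MIN): min(-9, -9, -2) = -9
N (MAX): max(-2, -9, -1) = -1
I (MIN): min(-7, -1, 8) = -7
Root (MAX): max(4, -7, -5) = 4

4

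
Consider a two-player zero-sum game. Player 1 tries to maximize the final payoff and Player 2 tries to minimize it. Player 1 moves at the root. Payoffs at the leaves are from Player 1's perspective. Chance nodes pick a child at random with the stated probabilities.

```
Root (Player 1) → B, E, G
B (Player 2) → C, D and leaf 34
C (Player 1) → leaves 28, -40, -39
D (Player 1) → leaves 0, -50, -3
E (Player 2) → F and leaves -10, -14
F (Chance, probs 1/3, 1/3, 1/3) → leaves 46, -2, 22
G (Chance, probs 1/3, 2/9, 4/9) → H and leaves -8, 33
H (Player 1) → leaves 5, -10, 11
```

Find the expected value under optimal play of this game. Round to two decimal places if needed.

C (Player 1): max(28, -40, -39) = 28
D (Player 1): max(0, -50, -3) = 0
B (Player 2): min(28, 0, 34) = 0
F (Chance): 1/3·46 + 1/3·-2 + 1/3·22 = 22
E (Player 2): min(22, -10, -14) = -14
H (Player 1): max(5, -10, 11) = 11
G (Chance): 1/3·11 + 2/9·-8 + 4/9·33 = 16.56
Root (Player 1): max(0, -14, 16.56) = 16.56

16.56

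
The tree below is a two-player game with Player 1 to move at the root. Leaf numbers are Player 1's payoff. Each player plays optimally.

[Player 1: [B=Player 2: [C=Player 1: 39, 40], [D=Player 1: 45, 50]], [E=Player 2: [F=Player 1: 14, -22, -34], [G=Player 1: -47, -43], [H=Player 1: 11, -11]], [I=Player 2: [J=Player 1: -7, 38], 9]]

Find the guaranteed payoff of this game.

C (Player 1): max(39, 40) = 40
D (Player 1): max(45, 50) = 50
B (Player 2): min(40, 50) = 40
F (Player 1): max(14, -22, -34) = 14
G (Player 1): max(-47, -43) = -43
H (Player 1): max(11, -11) = 11
E (Player 2): min(14, -43, 11) = -43
J (Player 1): max(-7, 38) = 38
I (Player 2): min(38, 9) = 9
Root (Player 1): max(40, -43, 9) = 40

40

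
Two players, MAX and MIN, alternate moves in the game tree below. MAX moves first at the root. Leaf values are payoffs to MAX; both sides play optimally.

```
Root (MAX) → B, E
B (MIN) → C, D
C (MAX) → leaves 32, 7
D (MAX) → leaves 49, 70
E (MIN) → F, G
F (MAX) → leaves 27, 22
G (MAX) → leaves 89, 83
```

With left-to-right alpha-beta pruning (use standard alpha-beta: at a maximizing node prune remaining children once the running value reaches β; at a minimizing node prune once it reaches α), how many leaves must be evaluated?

5

C [α=-∞,β=+∞]: v=32
D [α=-∞,β=32]: v=49 after child 1 ≥ β → β-cutoff, skip 1
B [α=-∞,β=+∞]: v=32
F [α=32,β=+∞]: v=27
E [α=32,β=+∞]: v=27 after child 1 ≤ α → α-cutoff, skip 1
Root [α=-∞,β=+∞]: v=32
Leaves evaluated: 5 of 8.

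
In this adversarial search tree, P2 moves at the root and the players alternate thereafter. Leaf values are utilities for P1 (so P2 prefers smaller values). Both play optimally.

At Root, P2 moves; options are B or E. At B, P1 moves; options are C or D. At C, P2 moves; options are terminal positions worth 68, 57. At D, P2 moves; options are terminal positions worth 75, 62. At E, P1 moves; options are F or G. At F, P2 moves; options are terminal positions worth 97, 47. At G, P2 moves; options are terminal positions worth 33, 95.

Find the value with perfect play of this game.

C (P2): min(68, 57) = 57
D (P2): min(75, 62) = 62
B (P1): max(57, 62) = 62
F (P2): min(97, 47) = 47
G (P2): min(33, 95) = 33
E (P1): max(47, 33) = 47
Root (P2): min(62, 47) = 47

47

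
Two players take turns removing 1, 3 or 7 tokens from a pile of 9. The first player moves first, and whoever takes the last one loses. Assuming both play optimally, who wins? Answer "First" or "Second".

Second

Mark each pile size as W (mover wins) or L (mover loses):
i:   0  1  2  3  4  5  6  7  8  9
     W  L  W  L  W  L  W  L  W  L
Position 9 is L, so the second player wins.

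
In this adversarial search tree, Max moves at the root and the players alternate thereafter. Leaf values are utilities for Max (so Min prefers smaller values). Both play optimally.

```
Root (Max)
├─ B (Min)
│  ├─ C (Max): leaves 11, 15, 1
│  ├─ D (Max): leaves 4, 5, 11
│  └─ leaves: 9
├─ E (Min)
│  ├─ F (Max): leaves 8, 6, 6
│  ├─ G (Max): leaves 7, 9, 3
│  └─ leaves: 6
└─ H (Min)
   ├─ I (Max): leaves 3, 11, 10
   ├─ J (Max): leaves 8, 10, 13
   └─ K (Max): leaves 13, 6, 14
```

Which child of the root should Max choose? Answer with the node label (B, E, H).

H

C (Max): max(11, 15, 1) = 15
D (Max): max(4, 5, 11) = 11
B (Min): min(15, 11, 9) = 9
F (Max): max(8, 6, 6) = 8
G (Max): max(7, 9, 3) = 9
E (Min): min(8, 9, 6) = 6
I (Max): max(3, 11, 10) = 11
J (Max): max(8, 10, 13) = 13
K (Max): max(13, 6, 14) = 14
H (Min): min(11, 13, 14) = 11
Root (Max): max(9, 6, 11) = 11
Max picks the child with the highest value: H (value 11).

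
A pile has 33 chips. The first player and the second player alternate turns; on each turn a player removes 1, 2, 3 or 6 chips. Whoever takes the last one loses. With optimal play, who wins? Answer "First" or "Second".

Second

i:   0  1  2  3  4  5  6  7  8  9 10 11 12 13 14 15 16 17 18 19 20 21 22 23 24 25 26 27 28 29 30 31 32 33
     W  L  W  W  W  L  W  W  W  L  W  W  W  L  W  W  W  L  W  W  W  L  W  W  W  L  W  W  W  L  W  W  W  L
Position 33 is L, so the second player wins.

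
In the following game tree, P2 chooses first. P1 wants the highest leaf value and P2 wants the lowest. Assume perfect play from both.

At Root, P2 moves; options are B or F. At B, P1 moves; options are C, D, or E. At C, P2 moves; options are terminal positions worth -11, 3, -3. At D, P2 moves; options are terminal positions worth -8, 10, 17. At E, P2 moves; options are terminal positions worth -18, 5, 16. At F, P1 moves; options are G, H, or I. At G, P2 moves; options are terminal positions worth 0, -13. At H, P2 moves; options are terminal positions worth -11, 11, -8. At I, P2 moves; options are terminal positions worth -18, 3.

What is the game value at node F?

-11

G: min(0, -13) = -13
H: min(-11, 11, -8) = -11
I: min(-18, 3) = -18
F: max(-13, -11, -18) = -11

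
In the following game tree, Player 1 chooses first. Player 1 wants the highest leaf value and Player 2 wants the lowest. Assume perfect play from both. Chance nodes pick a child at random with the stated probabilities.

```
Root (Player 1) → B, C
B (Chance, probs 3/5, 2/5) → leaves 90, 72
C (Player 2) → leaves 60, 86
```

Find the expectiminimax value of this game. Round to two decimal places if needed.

82.8

B (Chance): 3/5·90 + 2/5·72 = 82.8
C (Player 2): min(60, 86) = 60
Root (Player 1): max(82.8, 60) = 82.8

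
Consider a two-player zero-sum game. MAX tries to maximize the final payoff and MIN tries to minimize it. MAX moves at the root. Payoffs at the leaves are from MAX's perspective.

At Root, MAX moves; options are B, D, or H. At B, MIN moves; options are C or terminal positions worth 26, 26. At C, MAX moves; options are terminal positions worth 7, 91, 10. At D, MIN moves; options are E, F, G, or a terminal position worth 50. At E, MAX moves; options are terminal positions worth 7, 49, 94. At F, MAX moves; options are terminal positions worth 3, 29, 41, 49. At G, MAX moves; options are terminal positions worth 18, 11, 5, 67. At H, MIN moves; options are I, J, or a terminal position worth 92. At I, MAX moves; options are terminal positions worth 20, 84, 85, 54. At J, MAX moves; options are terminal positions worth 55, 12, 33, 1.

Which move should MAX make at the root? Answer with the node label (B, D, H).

C (MAX): max(7, 91, 10) = 91
B (MIN): min(91, 26, 26) = 26
E (MAX): max(7, 49, 94) = 94
F (MAX): max(3, 29, 41, 49) = 49
G (MAX): max(18, 11, 5, 67) = 67
D (MIN): min(94, 49, 67, 50) = 49
I (MAX): max(20, 84, 85, 54) = 85
J (MAX): max(55, 12, 33, 1) = 55
H (MIN): min(85, 55, 92) = 55
Root (MAX): max(26, 49, 55) = 55
MAX picks the child with the highest value: H (value 55).

H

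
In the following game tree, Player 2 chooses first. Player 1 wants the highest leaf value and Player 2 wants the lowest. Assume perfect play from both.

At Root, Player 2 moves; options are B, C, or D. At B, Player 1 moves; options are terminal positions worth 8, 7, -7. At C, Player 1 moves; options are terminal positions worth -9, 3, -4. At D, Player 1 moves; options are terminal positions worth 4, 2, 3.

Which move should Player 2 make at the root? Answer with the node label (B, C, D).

B (Player 1): max(8, 7, -7) = 8
C (Player 1): max(-9, 3, -4) = 3
D (Player 1): max(4, 2, 3) = 4
Root (Player 2): min(8, 3, 4) = 3
Player 2 picks the child with the lowest value: C (value 3).

C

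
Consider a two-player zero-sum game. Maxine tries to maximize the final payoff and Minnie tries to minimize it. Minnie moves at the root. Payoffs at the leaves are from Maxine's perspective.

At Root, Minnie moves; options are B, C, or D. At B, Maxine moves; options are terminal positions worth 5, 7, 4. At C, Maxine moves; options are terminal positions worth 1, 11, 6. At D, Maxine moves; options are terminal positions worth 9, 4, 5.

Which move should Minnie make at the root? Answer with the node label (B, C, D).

B (Maxine): max(5, 7, 4) = 7
C (Maxine): max(1, 11, 6) = 11
D (Maxine): max(9, 4, 5) = 9
Root (Minnie): min(7, 11, 9) = 7
Minnie picks the child with the lowest value: B (value 7).

B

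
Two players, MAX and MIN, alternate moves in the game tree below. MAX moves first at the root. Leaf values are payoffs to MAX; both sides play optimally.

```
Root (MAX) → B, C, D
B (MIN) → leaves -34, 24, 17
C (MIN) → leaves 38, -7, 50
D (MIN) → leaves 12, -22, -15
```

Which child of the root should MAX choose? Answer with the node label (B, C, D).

C

B (MIN): min(-34, 24, 17) = -34
C (MIN): min(38, -7, 50) = -7
D (MIN): min(12, -22, -15) = -22
Root (MAX): max(-34, -7, -22) = -7
MAX picks the child with the highest value: C (value -7).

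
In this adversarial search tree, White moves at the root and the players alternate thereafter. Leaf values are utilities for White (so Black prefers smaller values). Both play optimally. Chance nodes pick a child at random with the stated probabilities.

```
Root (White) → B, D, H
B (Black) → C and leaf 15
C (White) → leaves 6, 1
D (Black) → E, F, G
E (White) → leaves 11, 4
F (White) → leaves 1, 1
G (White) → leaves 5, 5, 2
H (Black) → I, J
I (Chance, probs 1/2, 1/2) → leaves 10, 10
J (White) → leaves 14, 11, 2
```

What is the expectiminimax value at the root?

10

C (White): max(6, 1) = 6
B (Black): min(6, 15) = 6
E (White): max(11, 4) = 11
F (White): max(1, 1) = 1
G (White): max(5, 5, 2) = 5
D (Black): min(11, 1, 5) = 1
I (Chance): 1/2·10 + 1/2·10 = 10
J (White): max(14, 11, 2) = 14
H (Black): min(10, 14) = 10
Root (White): max(6, 1, 10) = 10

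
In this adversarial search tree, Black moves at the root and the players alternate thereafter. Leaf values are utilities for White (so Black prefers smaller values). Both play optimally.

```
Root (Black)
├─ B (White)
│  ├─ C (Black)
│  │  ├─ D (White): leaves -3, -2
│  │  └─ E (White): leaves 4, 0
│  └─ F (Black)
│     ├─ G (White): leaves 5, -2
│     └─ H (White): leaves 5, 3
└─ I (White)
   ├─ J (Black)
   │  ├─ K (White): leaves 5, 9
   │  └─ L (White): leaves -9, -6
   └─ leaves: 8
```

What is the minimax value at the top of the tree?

5

D (White): max(-3, -2) = -2
E (White): max(4, 0) = 4
C (Black): min(-2, 4) = -2
G (White): max(5, -2) = 5
H (White): max(5, 3) = 5
F (Black): min(5, 5) = 5
B (White): max(-2, 5) = 5
K (White): max(5, 9) = 9
L (White): max(-9, -6) = -6
J (Black): min(9, -6) = -6
I (White): max(-6, 8) = 8
Root (Black): min(5, 8) = 5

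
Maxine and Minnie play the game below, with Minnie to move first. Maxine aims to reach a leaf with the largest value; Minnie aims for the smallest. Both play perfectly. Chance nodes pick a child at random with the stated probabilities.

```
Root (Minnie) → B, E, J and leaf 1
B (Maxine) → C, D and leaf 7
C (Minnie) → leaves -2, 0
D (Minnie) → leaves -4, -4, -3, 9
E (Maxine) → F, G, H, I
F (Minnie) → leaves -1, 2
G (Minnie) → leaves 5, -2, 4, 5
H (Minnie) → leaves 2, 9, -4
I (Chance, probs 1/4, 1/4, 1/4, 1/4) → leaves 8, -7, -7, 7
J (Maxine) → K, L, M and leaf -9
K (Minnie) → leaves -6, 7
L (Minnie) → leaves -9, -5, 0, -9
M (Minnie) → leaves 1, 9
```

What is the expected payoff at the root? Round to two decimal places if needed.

0.25

C (Minnie): min(-2, 0) = -2
D (Minnie): min(-4, -4, -3, 9) = -4
B (Maxine): max(-2, -4, 7) = 7
F (Minnie): min(-1, 2) = -1
G (Minnie): min(5, -2, 4, 5) = -2
H (Minnie): min(2, 9, -4) = -4
I (Chance): 1/4·8 + 1/4·-7 + 1/4·-7 + 1/4·7 = 0.25
E (Maxine): max(-1, -2, -4, 0.25) = 0.25
K (Minnie): min(-6, 7) = -6
L (Minnie): min(-9, -5, 0, -9) = -9
M (Minnie): min(1, 9) = 1
J (Maxine): max(-6, -9, 1, -9) = 1
Root (Minnie): min(7, 0.25, 1, 1) = 0.25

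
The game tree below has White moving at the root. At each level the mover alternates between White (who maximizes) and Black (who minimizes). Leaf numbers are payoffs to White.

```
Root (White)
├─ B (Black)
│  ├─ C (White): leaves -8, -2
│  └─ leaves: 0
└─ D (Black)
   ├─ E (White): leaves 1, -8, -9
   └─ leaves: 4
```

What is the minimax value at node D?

1

E: max(1, -8, -9) = 1
D: min(1, 4) = 1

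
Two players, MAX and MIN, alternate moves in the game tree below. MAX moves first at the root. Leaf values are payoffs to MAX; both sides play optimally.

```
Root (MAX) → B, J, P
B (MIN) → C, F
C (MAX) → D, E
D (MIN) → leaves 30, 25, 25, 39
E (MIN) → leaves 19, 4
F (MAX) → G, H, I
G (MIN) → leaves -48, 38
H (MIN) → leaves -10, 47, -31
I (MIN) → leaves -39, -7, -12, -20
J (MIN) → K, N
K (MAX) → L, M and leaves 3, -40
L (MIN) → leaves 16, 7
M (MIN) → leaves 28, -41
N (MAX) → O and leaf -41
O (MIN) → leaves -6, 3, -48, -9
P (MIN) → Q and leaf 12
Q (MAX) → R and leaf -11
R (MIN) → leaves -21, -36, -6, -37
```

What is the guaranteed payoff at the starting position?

D (MIN): min(30, 25, 25, 39) = 25
E (MIN): min(19, 4) = 4
C (MAX): max(25, 4) = 25
G (MIN): min(-48, 38) = -48
H (MIN): min(-10, 47, -31) = -31
I (MIN): min(-39, -7, -12, -20) = -39
F (MAX): max(-48, -31, -39) = -31
B (MIN): min(25, -31) = -31
L (MIN): min(16, 7) = 7
M (MIN): min(28, -41) = -41
K (MAX): max(7, -41, 3, -40) = 7
O (MIN): min(-6, 3, -48, -9) = -48
N (MAX): max(-48, -41) = -41
J (MIN): min(7, -41) = -41
R (MIN): min(-21, -36, -6, -37) = -37
Q (MAX): max(-37, -11) = -11
P (MIN): min(-11, 12) = -11
Root (MAX): max(-31, -41, -11) = -11

-11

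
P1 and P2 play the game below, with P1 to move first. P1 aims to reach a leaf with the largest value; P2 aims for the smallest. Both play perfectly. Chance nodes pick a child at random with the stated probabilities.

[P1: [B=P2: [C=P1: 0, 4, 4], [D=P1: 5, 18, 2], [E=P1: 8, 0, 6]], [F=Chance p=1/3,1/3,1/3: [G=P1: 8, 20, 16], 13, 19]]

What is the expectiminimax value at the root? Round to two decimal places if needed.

C (P1): max(0, 4, 4) = 4
D (P1): max(5, 18, 2) = 18
E (P1): max(8, 0, 6) = 8
B (P2): min(4, 18, 8) = 4
G (P1): max(8, 20, 16) = 20
F (Chance): 1/3·20 + 1/3·13 + 1/3·19 = 17.33
Root (P1): max(4, 17.33) = 17.33

17.33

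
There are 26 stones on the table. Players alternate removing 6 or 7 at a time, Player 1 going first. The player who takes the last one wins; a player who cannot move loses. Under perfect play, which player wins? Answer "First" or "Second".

W/L table (W = player to move can force a win):
i:   0  1  2  3  4  5  6  7  8  9 10 11 12 13 14 15 16 17 18 19 20 21 22 23 24 25 26
     L  L  L  L  L  L  W  W  W  W  W  W  W  L  L  L  L  L  L  W  W  W  W  W  W  W  L
Position 26 is L, so the second player wins.

Second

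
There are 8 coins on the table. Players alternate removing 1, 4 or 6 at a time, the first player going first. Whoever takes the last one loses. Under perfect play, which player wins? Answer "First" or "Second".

Second

Positions where the player to move wins (W) vs loses (L):
i:   0  1  2  3  4  5  6  7  8
     W  L  W  L  W  W  L  W  L
Position 8 is L, so the second player wins.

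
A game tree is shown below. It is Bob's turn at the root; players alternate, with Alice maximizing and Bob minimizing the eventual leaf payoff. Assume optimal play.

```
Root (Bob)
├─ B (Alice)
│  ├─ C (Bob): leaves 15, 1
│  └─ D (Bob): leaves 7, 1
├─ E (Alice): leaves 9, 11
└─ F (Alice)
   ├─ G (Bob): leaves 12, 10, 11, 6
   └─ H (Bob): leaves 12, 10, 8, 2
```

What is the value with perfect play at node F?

6

G: min(12, 10, 11, 6) = 6
H: min(12, 10, 8, 2) = 2
F: max(6, 2) = 6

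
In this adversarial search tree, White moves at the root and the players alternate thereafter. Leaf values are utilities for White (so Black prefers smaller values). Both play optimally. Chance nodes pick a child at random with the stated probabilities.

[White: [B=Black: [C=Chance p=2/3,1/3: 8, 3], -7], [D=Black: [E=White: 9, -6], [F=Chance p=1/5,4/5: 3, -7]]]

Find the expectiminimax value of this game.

-5

C (Chance): 2/3·8 + 1/3·3 = 6.33
B (Black): min(6.33, -7) = -7
E (White): max(9, -6) = 9
F (Chance): 1/5·3 + 4/5·-7 = -5
D (Black): min(9, -5) = -5
Root (White): max(-7, -5) = -5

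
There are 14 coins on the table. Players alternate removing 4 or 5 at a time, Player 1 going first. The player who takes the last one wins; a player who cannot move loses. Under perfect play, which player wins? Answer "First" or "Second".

First

Positions where the player to move wins (W) vs loses (L):
i:   0  1  2  3  4  5  6  7  8  9 10 11 12 13 14
     L  L  L  L  W  W  W  W  W  L  L  L  L  W  W
Position 14 is W, so the first player wins.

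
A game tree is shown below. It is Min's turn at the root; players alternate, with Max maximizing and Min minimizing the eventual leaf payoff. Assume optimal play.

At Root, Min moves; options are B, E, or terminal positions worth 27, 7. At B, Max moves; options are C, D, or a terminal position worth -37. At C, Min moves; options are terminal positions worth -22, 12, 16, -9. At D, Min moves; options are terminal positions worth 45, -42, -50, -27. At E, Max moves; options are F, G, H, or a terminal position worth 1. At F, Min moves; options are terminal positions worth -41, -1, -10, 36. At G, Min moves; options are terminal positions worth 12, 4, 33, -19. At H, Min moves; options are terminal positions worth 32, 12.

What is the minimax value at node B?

C: min(-22, 12, 16, -9) = -22
D: min(45, -42, -50, -27) = -50
B: max(-22, -50, -37) = -22

-22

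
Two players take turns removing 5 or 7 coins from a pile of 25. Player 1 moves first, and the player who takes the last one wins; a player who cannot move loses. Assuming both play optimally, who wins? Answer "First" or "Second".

W/L table (W = player to move can force a win):
i:   0  1  2  3  4  5  6  7  8  9 10 11 12 13 14 15 16 17 18 19 20 21 22 23 24 25
     L  L  L  L  L  W  W  W  W  W  W  W  L  L  L  L  L  W  W  W  W  W  W  W  L  L
Position 25 is L, so the second player wins.

Second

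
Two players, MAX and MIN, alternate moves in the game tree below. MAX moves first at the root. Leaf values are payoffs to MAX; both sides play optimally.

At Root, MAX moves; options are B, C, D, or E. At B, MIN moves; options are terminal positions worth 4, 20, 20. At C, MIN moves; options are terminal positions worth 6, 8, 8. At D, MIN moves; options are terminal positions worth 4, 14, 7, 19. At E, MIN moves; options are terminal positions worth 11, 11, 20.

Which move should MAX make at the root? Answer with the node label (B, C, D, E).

E

B (MIN): min(4, 20, 20) = 4
C (MIN): min(6, 8, 8) = 6
D (MIN): min(4, 14, 7, 19) = 4
E (MIN): min(11, 11, 20) = 11
Root (MAX): max(4, 6, 4, 11) = 11
MAX picks the child with the highest value: E (value 11).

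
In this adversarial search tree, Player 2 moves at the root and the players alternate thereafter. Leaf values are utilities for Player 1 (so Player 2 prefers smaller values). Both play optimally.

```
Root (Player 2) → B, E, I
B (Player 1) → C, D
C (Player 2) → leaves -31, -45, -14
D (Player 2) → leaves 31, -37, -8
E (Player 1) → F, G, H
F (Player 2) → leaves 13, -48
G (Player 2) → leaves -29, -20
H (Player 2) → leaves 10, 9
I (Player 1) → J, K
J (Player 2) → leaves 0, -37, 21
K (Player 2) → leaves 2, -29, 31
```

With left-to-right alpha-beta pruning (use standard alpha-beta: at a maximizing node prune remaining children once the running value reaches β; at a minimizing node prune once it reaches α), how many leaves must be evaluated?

C [α=-∞,β=+∞]: v=-45
D [α=-45,β=+∞]: v=-37
B [α=-∞,β=+∞]: v=-37
F [α=-∞,β=-37]: v=-48
G [α=-48,β=-37]: v=-29
E [α=-∞,β=-37]: v=-29 after child 2 ≥ β → β-cutoff, skip 1
J [α=-∞,β=-37]: v=-37
I [α=-∞,β=-37]: v=-37 after child 1 ≥ β → β-cutoff, skip 1
Root [α=-∞,β=+∞]: v=-37
Leaves evaluated: 13 of 18.

13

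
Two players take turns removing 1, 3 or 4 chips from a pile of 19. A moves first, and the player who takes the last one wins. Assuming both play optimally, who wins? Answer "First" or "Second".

First

Mark each pile size as W (mover wins) or L (mover loses):
i:   0  1  2  3  4  5  6  7  8  9 10 11 12 13 14 15 16 17 18 19
     L  W  L  W  W  W  W  L  W  L  W  W  W  W  L  W  L  W  W  W
Position 19 is W, so the first player wins.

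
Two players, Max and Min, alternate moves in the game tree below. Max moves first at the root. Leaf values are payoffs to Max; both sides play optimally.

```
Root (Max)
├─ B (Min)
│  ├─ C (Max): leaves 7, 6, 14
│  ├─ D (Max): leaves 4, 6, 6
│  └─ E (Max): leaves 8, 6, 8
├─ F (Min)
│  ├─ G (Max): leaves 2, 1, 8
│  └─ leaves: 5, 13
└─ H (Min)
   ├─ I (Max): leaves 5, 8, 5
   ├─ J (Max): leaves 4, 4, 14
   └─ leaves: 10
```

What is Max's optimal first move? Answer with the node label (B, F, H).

H

C (Max): max(7, 6, 14) = 14
D (Max): max(4, 6, 6) = 6
E (Max): max(8, 6, 8) = 8
B (Min): min(14, 6, 8) = 6
G (Max): max(2, 1, 8) = 8
F (Min): min(8, 5, 13) = 5
I (Max): max(5, 8, 5) = 8
J (Max): max(4, 4, 14) = 14
H (Min): min(8, 14, 10) = 8
Root (Max): max(6, 5, 8) = 8
Max picks the child with the highest value: H (value 8).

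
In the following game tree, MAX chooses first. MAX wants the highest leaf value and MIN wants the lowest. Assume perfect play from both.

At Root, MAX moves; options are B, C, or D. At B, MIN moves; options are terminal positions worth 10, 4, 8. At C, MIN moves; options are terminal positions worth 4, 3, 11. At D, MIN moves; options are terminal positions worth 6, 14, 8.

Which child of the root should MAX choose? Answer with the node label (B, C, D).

B (MIN): min(10, 4, 8) = 4
C (MIN): min(4, 3, 11) = 3
D (MIN): min(6, 14, 8) = 6
Root (MAX): max(4, 3, 6) = 6
MAX picks the child with the highest value: D (value 6).

D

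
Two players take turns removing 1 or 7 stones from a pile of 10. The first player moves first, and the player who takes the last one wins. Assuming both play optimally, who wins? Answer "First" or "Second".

Second

W/L table (W = player to move can force a win):
i:   0  1  2  3  4  5  6  7  8  9 10
     L  W  L  W  L  W  L  W  L  W  L
Position 10 is L, so the second player wins.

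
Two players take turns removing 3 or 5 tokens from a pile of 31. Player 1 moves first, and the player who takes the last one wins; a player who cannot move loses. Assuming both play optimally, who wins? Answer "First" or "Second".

First

Compute winning (W) and losing (L) positions by backward induction:
i:   0  1  2  3  4  5  6  7  8  9 10 11 12 13 14 15 16 17 18 19 20 21 22 23 24 25 26 27 28 29 30 31
     L  L  L  W  W  W  W  W  L  L  L  W  W  W  W  W  L  L  L  W  W  W  W  W  L  L  L  W  W  W  W  W
Position 31 is W, so the first player wins.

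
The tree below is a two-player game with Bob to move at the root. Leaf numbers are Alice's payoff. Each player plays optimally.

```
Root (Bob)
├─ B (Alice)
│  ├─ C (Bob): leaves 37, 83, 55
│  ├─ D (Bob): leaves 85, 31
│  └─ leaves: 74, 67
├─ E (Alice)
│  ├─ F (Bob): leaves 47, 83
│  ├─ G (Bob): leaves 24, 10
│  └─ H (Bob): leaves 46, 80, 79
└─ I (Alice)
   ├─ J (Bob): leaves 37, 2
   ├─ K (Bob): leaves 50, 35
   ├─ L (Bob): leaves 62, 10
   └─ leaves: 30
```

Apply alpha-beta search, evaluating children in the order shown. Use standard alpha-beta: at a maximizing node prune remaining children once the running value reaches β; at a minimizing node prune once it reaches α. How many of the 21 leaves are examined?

18

C [α=-∞,β=+∞]: v=37
D [α=37,β=+∞]: v=31
B [α=-∞,β=+∞]: v=74
F [α=-∞,β=74]: v=47
G [α=47,β=74]: v=24 after child 1 ≤ α → α-cutoff, skip 1
H [α=47,β=74]: v=46 after child 1 ≤ α → α-cutoff, skip 2
E [α=-∞,β=74]: v=47
J [α=-∞,β=47]: v=2
K [α=2,β=47]: v=35
L [α=35,β=47]: v=10
I [α=-∞,β=47]: v=35
Root [α=-∞,β=+∞]: v=35
Leaves evaluated: 18 of 21.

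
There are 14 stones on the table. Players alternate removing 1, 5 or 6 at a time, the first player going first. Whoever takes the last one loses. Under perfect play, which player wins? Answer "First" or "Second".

i:   0  1  2  3  4  5  6  7  8  9 10 11 12 13 14
     W  L  W  L  W  L  W  W  W  W  W  W  L  W  L
Position 14 is L, so the second player wins.

Second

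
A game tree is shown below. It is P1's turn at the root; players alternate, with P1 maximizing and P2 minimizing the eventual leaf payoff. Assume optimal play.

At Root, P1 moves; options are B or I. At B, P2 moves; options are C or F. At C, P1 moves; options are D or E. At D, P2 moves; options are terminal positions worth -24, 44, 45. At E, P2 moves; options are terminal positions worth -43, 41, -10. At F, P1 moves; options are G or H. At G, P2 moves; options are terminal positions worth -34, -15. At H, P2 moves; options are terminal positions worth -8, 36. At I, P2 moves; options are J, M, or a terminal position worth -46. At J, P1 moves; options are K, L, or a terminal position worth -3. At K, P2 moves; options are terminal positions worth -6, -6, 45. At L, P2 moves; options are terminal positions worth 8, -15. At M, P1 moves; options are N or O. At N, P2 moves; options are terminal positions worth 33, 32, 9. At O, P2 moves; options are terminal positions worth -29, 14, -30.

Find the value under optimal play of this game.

D (P2): min(-24, 44, 45) = -24
E (P2): min(-43, 41, -10) = -43
C (P1): max(-24, -43) = -24
G (P2): min(-34, -15) = -34
H (P2): min(-8, 36) = -8
F (P1): max(-34, -8) = -8
B (P2): min(-24, -8) = -24
K (P2): min(-6, -6, 45) = -6
L (P2): min(8, -15) = -15
J (P1): max(-6, -15, -3) = -3
N (P2): min(33, 32, 9) = 9
O (P2): min(-29, 14, -30) = -30
M (P1): max(9, -30) = 9
I (P2): min(-3, 9, -46) = -46
Root (P1): max(-24, -46) = -24

-24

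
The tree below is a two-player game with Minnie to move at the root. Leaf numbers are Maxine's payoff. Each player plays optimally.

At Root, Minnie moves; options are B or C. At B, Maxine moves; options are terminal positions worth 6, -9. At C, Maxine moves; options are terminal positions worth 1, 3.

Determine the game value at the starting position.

B (Maxine): max(6, -9) = 6
C (Maxine): max(1, 3) = 3
Root (Minnie): min(6, 3) = 3

3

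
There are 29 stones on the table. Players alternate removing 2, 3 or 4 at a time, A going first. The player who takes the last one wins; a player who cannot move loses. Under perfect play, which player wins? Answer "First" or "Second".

Mark each pile size as W (mover wins) or L (mover loses):
i:   0  1  2  3  4  5  6  7  8  9 10 11 12 13 14 15 16 17 18 19 20 21 22 23 24 25 26 27 28 29
     L  L  W  W  W  W  L  L  W  W  W  W  L  L  W  W  W  W  L  L  W  W  W  W  L  L  W  W  W  W
Position 29 is W, so the first player wins.

First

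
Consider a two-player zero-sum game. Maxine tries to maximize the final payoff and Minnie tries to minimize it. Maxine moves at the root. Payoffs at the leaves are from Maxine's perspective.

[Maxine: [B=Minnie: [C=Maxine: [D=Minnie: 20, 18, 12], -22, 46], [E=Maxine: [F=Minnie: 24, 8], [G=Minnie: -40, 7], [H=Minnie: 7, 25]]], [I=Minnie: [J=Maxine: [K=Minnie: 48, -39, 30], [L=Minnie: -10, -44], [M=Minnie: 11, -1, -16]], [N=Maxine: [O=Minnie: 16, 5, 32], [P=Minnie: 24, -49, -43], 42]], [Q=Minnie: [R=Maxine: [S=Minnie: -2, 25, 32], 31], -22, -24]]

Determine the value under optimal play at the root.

D (Minnie): min(20, 18, 12) = 12
C (Maxine): max(12, -22, 46) = 46
F (Minnie): min(24, 8) = 8
G (Minnie): min(-40, 7) = -40
H (Minnie): min(7, 25) = 7
E (Maxine): max(8, -40, 7) = 8
B (Minnie): min(46, 8) = 8
K (Minnie): min(48, -39, 30) = -39
L (Minnie): min(-10, -44) = -44
M (Minnie): min(11, -1, -16) = -16
J (Maxine): max(-39, -44, -16) = -16
O (Minnie): min(16, 5, 32) = 5
P (Minnie): min(24, -49, -43) = -49
N (Maxine): max(5, -49, 42) = 42
I (Minnie): min(-16, 42) = -16
S (Minnie): min(-2, 25, 32) = -2
R (Maxine): max(-2, 31) = 31
Q (Minnie): min(31, -22, -24) = -24
Root (Maxine): max(8, -16, -24) = 8

8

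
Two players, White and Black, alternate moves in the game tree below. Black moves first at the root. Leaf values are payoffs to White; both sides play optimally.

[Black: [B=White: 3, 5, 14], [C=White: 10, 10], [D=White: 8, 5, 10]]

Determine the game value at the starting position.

10

B (White): max(3, 5, 14) = 14
C (White): max(10, 10) = 10
D (White): max(8, 5, 10) = 10
Root (Black): min(14, 10, 10) = 10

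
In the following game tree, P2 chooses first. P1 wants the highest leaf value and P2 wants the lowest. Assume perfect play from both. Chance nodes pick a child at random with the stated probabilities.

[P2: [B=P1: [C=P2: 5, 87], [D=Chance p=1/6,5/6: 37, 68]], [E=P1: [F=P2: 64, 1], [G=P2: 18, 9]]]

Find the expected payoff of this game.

9

C (P2): min(5, 87) = 5
D (Chance): 1/6·37 + 5/6·68 = 62.83
B (P1): max(5, 62.83) = 62.83
F (P2): min(64, 1) = 1
G (P2): min(18, 9) = 9
E (P1): max(1, 9) = 9
Root (P2): min(62.83, 9) = 9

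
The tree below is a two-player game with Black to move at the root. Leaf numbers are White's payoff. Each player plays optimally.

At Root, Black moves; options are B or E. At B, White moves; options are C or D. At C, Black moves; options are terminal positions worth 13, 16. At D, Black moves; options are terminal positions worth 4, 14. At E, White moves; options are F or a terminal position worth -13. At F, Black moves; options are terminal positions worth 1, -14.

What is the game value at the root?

C (Black): min(13, 16) = 13
D (Black): min(4, 14) = 4
B (White): max(13, 4) = 13
F (Black): min(1, -14) = -14
E (White): max(-14, -13) = -13
Root (Black): min(13, -13) = -13

-13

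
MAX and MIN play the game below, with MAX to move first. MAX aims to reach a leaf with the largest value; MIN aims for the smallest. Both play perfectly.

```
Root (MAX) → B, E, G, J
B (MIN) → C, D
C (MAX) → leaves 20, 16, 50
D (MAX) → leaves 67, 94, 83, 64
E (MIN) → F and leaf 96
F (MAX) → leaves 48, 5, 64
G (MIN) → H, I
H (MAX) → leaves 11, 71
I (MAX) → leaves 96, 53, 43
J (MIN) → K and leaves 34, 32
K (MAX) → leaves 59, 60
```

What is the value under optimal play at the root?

71

C (MAX): max(20, 16, 50) = 50
D (MAX): max(67, 94, 83, 64) = 94
B (MIN): min(50, 94) = 50
F (MAX): max(48, 5, 64) = 64
E (MIN): min(64, 96) = 64
H (MAX): max(11, 71) = 71
I (MAX): max(96, 53, 43) = 96
G (MIN): min(71, 96) = 71
K (MAX): max(59, 60) = 60
J (MIN): min(60, 34, 32) = 32
Root (MAX): max(50, 64, 71, 32) = 71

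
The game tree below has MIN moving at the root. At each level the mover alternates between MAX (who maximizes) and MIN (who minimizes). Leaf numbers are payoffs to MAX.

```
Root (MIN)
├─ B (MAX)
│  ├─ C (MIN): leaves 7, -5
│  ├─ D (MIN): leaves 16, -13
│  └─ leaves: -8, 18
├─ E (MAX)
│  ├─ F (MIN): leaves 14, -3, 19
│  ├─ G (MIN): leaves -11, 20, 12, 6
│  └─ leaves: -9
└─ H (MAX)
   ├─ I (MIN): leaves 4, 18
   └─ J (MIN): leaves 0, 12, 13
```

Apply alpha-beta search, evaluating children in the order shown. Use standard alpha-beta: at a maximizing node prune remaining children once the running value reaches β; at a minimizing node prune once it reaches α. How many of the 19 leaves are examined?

13

C [α=-∞,β=+∞]: v=-5
D [α=-5,β=+∞]: v=-13
B [α=-∞,β=+∞]: v=18
F [α=-∞,β=18]: v=-3
G [α=-3,β=18]: v=-11 after child 1 ≤ α → α-cutoff, skip 3
E [α=-∞,β=18]: v=-3
I [α=-∞,β=-3]: v=4
H [α=-∞,β=-3]: v=4 after child 1 ≥ β → β-cutoff, skip 1
Root [α=-∞,β=+∞]: v=-3
Leaves evaluated: 13 of 19.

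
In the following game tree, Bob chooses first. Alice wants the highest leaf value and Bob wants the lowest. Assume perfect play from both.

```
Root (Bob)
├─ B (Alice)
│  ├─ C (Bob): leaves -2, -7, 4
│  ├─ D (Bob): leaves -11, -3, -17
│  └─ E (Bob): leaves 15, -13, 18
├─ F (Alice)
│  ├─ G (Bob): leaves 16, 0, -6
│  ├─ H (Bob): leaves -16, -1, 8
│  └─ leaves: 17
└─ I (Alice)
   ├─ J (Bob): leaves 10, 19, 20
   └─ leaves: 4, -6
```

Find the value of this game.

-7

C (Bob): min(-2, -7, 4) = -7
D (Bob): min(-11, -3, -17) = -17
E (Bob): min(15, -13, 18) = -13
B (Alice): max(-7, -17, -13) = -7
G (Bob): min(16, 0, -6) = -6
H (Bob): min(-16, -1, 8) = -16
F (Alice): max(-6, -16, 17) = 17
J (Bob): min(10, 19, 20) = 10
I (Alice): max(10, 4, -6) = 10
Root (Bob): min(-7, 17, 10) = -7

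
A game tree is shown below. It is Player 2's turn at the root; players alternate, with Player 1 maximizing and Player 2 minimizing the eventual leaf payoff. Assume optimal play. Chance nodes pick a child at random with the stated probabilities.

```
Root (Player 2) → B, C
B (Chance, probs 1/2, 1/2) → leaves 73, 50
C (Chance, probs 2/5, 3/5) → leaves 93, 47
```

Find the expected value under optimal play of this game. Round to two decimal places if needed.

B (Chance): 1/2·73 + 1/2·50 = 61.5
C (Chance): 2/5·93 + 3/5·47 = 65.4
Root (Player 2): min(61.5, 65.4) = 61.5

61.5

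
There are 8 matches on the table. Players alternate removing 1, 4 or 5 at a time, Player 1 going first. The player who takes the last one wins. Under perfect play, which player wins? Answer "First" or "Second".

Mark each pile size as W (mover wins) or L (mover loses):
i:   0  1  2  3  4  5  6  7  8
     L  W  L  W  W  W  W  W  L
Position 8 is L, so the second player wins.

Second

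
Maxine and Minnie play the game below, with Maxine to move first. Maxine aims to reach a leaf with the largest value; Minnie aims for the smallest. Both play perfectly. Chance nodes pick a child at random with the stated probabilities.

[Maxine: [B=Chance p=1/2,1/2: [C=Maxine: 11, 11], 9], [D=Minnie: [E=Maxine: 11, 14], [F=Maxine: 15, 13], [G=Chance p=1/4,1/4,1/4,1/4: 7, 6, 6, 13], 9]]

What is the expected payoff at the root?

C (Maxine): max(11, 11) = 11
B (Chance): 1/2·11 + 1/2·9 = 10
E (Maxine): max(11, 14) = 14
F (Maxine): max(15, 13) = 15
G (Chance): 1/4·7 + 1/4·6 + 1/4·6 + 1/4·13 = 8
D (Minnie): min(14, 15, 8, 9) = 8
Root (Maxine): max(10, 8) = 10

10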